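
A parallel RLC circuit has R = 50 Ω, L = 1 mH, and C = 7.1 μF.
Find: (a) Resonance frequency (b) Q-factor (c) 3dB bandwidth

Step 1 — Resonance: ω₀ = 1/√(LC) = 1/√(0.001·7.1e-06) = 1.187e+04 rad/s.
Step 2 — f₀ = ω₀/(2π) = 1889 Hz.
Step 3 — Parallel Q: Q = R/(ω₀L) = 50/(1.187e+04·0.001) = 4.213.
Step 4 — Bandwidth: Δω = ω₀/Q = 2817 rad/s; BW = Δω/(2π) = 448.3 Hz.

(a) f₀ = 1889 Hz  (b) Q = 4.213  (c) BW = 448.3 Hz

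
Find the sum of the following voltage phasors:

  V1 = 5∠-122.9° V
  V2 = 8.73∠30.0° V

Step 1 — Convert each phasor to rectangular form:
  V1 = 5·(cos(-122.9°) + j·sin(-122.9°)) = -2.716 - j4.198 V
  V2 = 8.73·(cos(30.0°) + j·sin(30.0°)) = 7.56 + j4.365 V
Step 2 — Sum components: V_total = 4.845 + j0.1669 V.
Step 3 — Convert to polar: |V_total| = 4.847 V, ∠V_total = 2.0°.

V_total = 4.847∠2.0° V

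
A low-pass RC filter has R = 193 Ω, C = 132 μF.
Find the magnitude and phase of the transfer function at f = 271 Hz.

Step 1 — Angular frequency: ω = 2π·271 = 1703 rad/s.
Step 2 — Transfer function: H(jω) = 1/(1 + jωRC).
Step 3 — Denominator: 1 + jωRC = 1 + j·1703·193·0.000132 = 1 + j43.38.
Step 4 — H = 0.0005311 - j0.02304.
Step 5 — Magnitude: |H| = 0.02305 (-32.7 dB); phase: φ = -88.7°.

|H| = 0.02305 (-32.7 dB), φ = -88.7°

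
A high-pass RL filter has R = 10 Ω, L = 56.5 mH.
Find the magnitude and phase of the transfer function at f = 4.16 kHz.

Step 1 — Angular frequency: ω = 2π·4160 = 2.614e+04 rad/s.
Step 2 — Transfer function: H(jω) = jωL/(R + jωL).
Step 3 — Numerator jωL = j·1477; denominator R + jωL = 10 + j1477.
Step 4 — H = 1 + j0.006771.
Step 5 — Magnitude: |H| = 1 (-0.0 dB); phase: φ = 0.4°.

|H| = 1 (-0.0 dB), φ = 0.4°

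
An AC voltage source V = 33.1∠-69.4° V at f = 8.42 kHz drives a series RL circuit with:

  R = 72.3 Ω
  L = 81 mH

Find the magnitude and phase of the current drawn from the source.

Step 1 — Angular frequency: ω = 2π·f = 2π·8420 = 5.29e+04 rad/s.
Step 2 — Component impedances:
  R: Z = R = 72.3 Ω
  L: Z = jωL = j·5.29e+04·0.081 = 0 + j4285 Ω
Step 3 — Series combination: Z_total = R + L = 72.3 + j4285 Ω = 4286∠89.0° Ω.
Step 4 — Source phasor: V = 33.1∠-69.4° V = 11.65 - j30.98 V.
Step 5 — Ohm's law: I = V / Z_total = (11.65 - j30.98) / (72.3 + j4285) = -0.007182 - j0.002839 A.
Step 6 — Convert to polar: |I| = 0.007723 A, ∠I = -158.4°.

I = 0.007723∠-158.4° A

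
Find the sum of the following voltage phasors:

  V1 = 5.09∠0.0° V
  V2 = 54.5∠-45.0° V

Step 1 — Convert each phasor to rectangular form:
  V1 = 5.09·(cos(0.0°) + j·sin(0.0°)) = 5.09 V
  V2 = 54.5·(cos(-45.0°) + j·sin(-45.0°)) = 38.54 - j38.54 V
Step 2 — Sum components: V_total = 43.63 - j38.54 V.
Step 3 — Convert to polar: |V_total| = 58.21 V, ∠V_total = -41.5°.

V_total = 58.21∠-41.5° V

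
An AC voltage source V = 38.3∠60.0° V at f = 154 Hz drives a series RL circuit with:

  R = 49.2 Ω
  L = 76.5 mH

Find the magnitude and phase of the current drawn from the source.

Step 1 — Angular frequency: ω = 2π·f = 2π·154 = 967.6 rad/s.
Step 2 — Component impedances:
  R: Z = R = 49.2 Ω
  L: Z = jωL = j·967.6·0.0765 = 0 + j74.02 Ω
Step 3 — Series combination: Z_total = R + L = 49.2 + j74.02 Ω = 88.88∠56.4° Ω.
Step 4 — Source phasor: V = 38.3∠60.0° V = 19.15 + j33.17 V.
Step 5 — Ohm's law: I = V / Z_total = (19.15 + j33.17) / (49.2 + j74.02) = 0.4301 + j0.02714 A.
Step 6 — Convert to polar: |I| = 0.4309 A, ∠I = 3.6°.

I = 0.4309∠3.6° A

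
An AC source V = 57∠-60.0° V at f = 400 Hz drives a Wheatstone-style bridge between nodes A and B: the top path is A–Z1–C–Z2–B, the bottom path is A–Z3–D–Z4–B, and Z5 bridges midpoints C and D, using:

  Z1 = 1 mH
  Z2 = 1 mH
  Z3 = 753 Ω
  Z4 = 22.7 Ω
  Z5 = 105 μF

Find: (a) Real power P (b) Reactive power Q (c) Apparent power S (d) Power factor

Step 1 — Angular frequency: ω = 2π·f = 2π·400 = 2513 rad/s.
Step 2 — Component impedances:
  Z1: Z = jωL = j·2513·0.001 = 0 + j2.513 Ω
  Z2: Z = jωL = j·2513·0.001 = 0 + j2.513 Ω
  Z3: Z = R = 753 Ω
  Z4: Z = R = 22.7 Ω
  Z5: Z = 1/(jωC) = -j/(ω·C) = 0 - j3.789 Ω
Step 3 — Bridge requires nodal analysis (the Z5 bridge couples midpoints C and D, so the two paths cannot be reduced to a simple series/parallel combination). Setting node B to ground and injecting 1 A at node A, the 3-node admittance system at A, C, D solves to V_A = Z_AB = 0.2857 + j5.039 Ω = 5.047∠86.8° Ω.
Step 4 — Source phasor: V = 57∠-60.0° V = 28.5 - j49.36 V.
Step 5 — Current: I = V / Z = -9.445 - j6.191 A = 11.29∠-146.8° A.
Step 6 — Complex power: S = V·I* = 36.43 + j642.7 VA.
Step 7 — Real power: P = Re(S) = 36.43 W.
Step 8 — Reactive power: Q = Im(S) = 642.7 VAR.
Step 9 — Apparent power: |S| = 643.7 VA.
Step 10 — Power factor: PF = P/|S| = 0.0566 (lagging).

(a) P = 36.43 W  (b) Q = 642.7 VAR  (c) S = 643.7 VA  (d) PF = 0.0566 (lagging)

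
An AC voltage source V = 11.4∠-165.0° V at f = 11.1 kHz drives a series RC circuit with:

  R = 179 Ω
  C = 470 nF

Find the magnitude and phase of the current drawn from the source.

Step 1 — Angular frequency: ω = 2π·f = 2π·1.11e+04 = 6.974e+04 rad/s.
Step 2 — Component impedances:
  R: Z = R = 179 Ω
  C: Z = 1/(jωC) = -j/(ω·C) = 0 - j30.51 Ω
Step 3 — Series combination: Z_total = R + C = 179 - j30.51 Ω = 181.6∠-9.7° Ω.
Step 4 — Source phasor: V = 11.4∠-165.0° V = -11.01 - j2.951 V.
Step 5 — Ohm's law: I = V / Z_total = (-11.01 - j2.951) / (179 - j30.51) = -0.05705 - j0.02621 A.
Step 6 — Convert to polar: |I| = 0.06278 A, ∠I = -155.3°.

I = 0.06278∠-155.3° A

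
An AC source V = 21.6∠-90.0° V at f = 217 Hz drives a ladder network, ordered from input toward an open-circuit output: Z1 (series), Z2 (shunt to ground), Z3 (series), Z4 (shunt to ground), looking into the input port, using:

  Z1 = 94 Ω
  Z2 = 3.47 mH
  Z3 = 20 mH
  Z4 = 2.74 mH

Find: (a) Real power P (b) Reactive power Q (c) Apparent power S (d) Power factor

Step 1 — Angular frequency: ω = 2π·f = 2π·217 = 1363 rad/s.
Step 2 — Component impedances:
  Z1: Z = R = 94 Ω
  Z2: Z = jωL = j·1363·0.00347 = 0 + j4.731 Ω
  Z3: Z = jωL = j·1363·0.02 = 0 + j27.27 Ω
  Z4: Z = jωL = j·1363·0.00274 = 0 + j3.736 Ω
Step 3 — Ladder network (open output): work backward from the far end, alternating series and parallel combinations. Z_in = 94 + j4.105 Ω = 94.09∠2.5° Ω.
Step 4 — Source phasor: V = 21.6∠-90.0° V = 0 - j21.6 V.
Step 5 — Current: I = V / Z = -0.01002 - j0.2293 A = 0.2296∠-92.5° A.
Step 6 — Complex power: S = V·I* = 4.954 + j0.2163 VA.
Step 7 — Real power: P = Re(S) = 4.954 W.
Step 8 — Reactive power: Q = Im(S) = 0.2163 VAR.
Step 9 — Apparent power: |S| = 4.959 VA.
Step 10 — Power factor: PF = P/|S| = 0.999 (lagging).

(a) P = 4.954 W  (b) Q = 0.2163 VAR  (c) S = 4.959 VA  (d) PF = 0.999 (lagging)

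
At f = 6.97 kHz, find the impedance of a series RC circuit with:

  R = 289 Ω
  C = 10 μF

Step 1 — Angular frequency: ω = 2π·f = 2π·6970 = 4.379e+04 rad/s.
Step 2 — Component impedances:
  R: Z = R = 289 Ω
  C: Z = 1/(jωC) = -j/(ω·C) = 0 - j2.283 Ω
Step 3 — Series combination: Z_total = R + C = 289 - j2.283 Ω = 289∠-0.5° Ω.

Z = 289 - j2.283 Ω = 289∠-0.5° Ω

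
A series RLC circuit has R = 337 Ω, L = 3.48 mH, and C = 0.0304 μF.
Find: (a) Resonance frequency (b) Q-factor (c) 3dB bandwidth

Step 1 — Resonance: ω₀ = 1/√(LC) = 1/√(0.00348·3.04e-08) = 9.722e+04 rad/s.
Step 2 — f₀ = ω₀/(2π) = 1.547e+04 Hz.
Step 3 — Series Q: Q = ω₀L/R = 9.722e+04·0.00348/337 = 1.004.
Step 4 — Bandwidth: Δω = ω₀/Q = 9.684e+04 rad/s; BW = Δω/(2π) = 1.541e+04 Hz.

(a) f₀ = 1.547e+04 Hz  (b) Q = 1.004  (c) BW = 1.541e+04 Hz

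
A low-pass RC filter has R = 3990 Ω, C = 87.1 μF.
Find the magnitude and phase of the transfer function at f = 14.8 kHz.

Step 1 — Angular frequency: ω = 2π·1.48e+04 = 9.299e+04 rad/s.
Step 2 — Transfer function: H(jω) = 1/(1 + jωRC).
Step 3 — Denominator: 1 + jωRC = 1 + j·9.299e+04·3990·8.71e-05 = 1 + j3.232e+04.
Step 4 — H = 9.575e-10 - j3.094e-05.
Step 5 — Magnitude: |H| = 3.094e-05 (-90.2 dB); phase: φ = -90.0°.

|H| = 3.094e-05 (-90.2 dB), φ = -90.0°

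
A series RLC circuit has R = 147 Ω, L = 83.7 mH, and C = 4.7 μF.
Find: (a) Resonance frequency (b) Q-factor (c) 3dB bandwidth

Step 1 — Resonance condition Im(Z)=0 gives ω₀ = 1/√(LC).
Step 2 — ω₀ = 1/√(0.0837·4.7e-06) = 1594 rad/s.
Step 3 — f₀ = ω₀/(2π) = 253.8 Hz.
Step 4 — Series Q: Q = ω₀L/R = 1594·0.0837/147 = 0.9078.
Step 5 — 3dB bandwidth: Δω = ω₀/Q = 1756 rad/s; BW = Δω/(2π) = 279.5 Hz.

(a) f₀ = 253.8 Hz  (b) Q = 0.9078  (c) BW = 279.5 Hz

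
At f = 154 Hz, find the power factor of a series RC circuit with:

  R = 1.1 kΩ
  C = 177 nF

Step 1 — Angular frequency: ω = 2π·f = 2π·154 = 967.6 rad/s.
Step 2 — Component impedances:
  R: Z = R = 1100 Ω
  C: Z = 1/(jωC) = -j/(ω·C) = 0 - j5839 Ω
Step 3 — Series combination: Z_total = R + C = 1100 - j5839 Ω = 5942∠-79.3° Ω.
Step 4 — Power factor: PF = cos(φ) = Re(Z)/|Z| = 1100/5942 = 0.1851.
Step 5 — Type: Im(Z) = -5839 ⇒ leading (phase φ = -79.3°).

PF = 0.1851 (leading, φ = -79.3°)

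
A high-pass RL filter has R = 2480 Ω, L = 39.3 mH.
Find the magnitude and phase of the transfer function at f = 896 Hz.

Step 1 — Angular frequency: ω = 2π·896 = 5630 rad/s.
Step 2 — Transfer function: H(jω) = jωL/(R + jωL).
Step 3 — Numerator jωL = j·221.2; denominator R + jωL = 2480 + j221.2.
Step 4 — H = 0.007896 + j0.08851.
Step 5 — Magnitude: |H| = 0.08886 (-21.0 dB); phase: φ = 84.9°.

|H| = 0.08886 (-21.0 dB), φ = 84.9°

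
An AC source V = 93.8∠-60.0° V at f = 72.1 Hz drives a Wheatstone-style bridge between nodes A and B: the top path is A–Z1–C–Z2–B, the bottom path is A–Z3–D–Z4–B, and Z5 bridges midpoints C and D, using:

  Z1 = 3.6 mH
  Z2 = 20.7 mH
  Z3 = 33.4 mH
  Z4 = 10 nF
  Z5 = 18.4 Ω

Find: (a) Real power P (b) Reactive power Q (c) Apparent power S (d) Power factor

Step 1 — Angular frequency: ω = 2π·f = 2π·72.1 = 453 rad/s.
Step 2 — Component impedances:
  Z1: Z = jωL = j·453·0.0036 = 0 + j1.631 Ω
  Z2: Z = jωL = j·453·0.0207 = 0 + j9.377 Ω
  Z3: Z = jωL = j·453·0.0334 = 0 + j15.13 Ω
  Z4: Z = 1/(jωC) = -j/(ω·C) = 0 - j2.207e+05 Ω
  Z5: Z = R = 18.4 Ω
Step 3 — Bridge requires nodal analysis (the Z5 bridge couples midpoints C and D, so the two paths cannot be reduced to a simple series/parallel combination). Setting node B to ground and injecting 1 A at node A, the 3-node admittance system at A, C, D solves to V_A = Z_AB = 0.07907 + j10.94 Ω = 10.94∠89.6° Ω.
Step 4 — Source phasor: V = 93.8∠-60.0° V = 46.9 - j81.23 V.
Step 5 — Current: I = V / Z = -7.396 - j4.342 A = 8.576∠-149.6° A.
Step 6 — Complex power: S = V·I* = 5.816 + j804.4 VA.
Step 7 — Real power: P = Re(S) = 5.816 W.
Step 8 — Reactive power: Q = Im(S) = 804.4 VAR.
Step 9 — Apparent power: |S| = 804.5 VA.
Step 10 — Power factor: PF = P/|S| = 0.00723 (lagging).

(a) P = 5.816 W  (b) Q = 804.4 VAR  (c) S = 804.5 VA  (d) PF = 0.00723 (lagging)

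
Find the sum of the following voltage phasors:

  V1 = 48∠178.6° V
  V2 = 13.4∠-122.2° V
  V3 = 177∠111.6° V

Step 1 — Convert each phasor to rectangular form:
  V1 = 48·(cos(178.6°) + j·sin(178.6°)) = -47.99 + j1.173 V
  V2 = 13.4·(cos(-122.2°) + j·sin(-122.2°)) = -7.141 - j11.34 V
  V3 = 177·(cos(111.6°) + j·sin(111.6°)) = -65.16 + j164.6 V
Step 2 — Sum components: V_total = -120.3 + j154.4 V.
Step 3 — Convert to polar: |V_total| = 195.7 V, ∠V_total = 127.9°.

V_total = 195.7∠127.9° V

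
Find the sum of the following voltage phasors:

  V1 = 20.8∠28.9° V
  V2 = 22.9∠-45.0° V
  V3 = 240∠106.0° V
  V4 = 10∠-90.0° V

Step 1 — Convert each phasor to rectangular form:
  V1 = 20.8·(cos(28.9°) + j·sin(28.9°)) = 18.21 + j10.05 V
  V2 = 22.9·(cos(-45.0°) + j·sin(-45.0°)) = 16.19 - j16.19 V
  V3 = 240·(cos(106.0°) + j·sin(106.0°)) = -66.15 + j230.7 V
  V4 = 10·(cos(-90.0°) + j·sin(-90.0°)) = 0 - j10 V
Step 2 — Sum components: V_total = -31.75 + j214.6 V.
Step 3 — Convert to polar: |V_total| = 216.9 V, ∠V_total = 98.4°.

V_total = 216.9∠98.4° V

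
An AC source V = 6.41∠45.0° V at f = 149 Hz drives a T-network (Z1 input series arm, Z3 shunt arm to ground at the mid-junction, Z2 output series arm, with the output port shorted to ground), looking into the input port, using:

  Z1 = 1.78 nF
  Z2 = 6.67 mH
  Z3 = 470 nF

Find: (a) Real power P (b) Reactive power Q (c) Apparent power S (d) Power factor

Step 1 — Angular frequency: ω = 2π·f = 2π·149 = 936.2 rad/s.
Step 2 — Component impedances:
  Z1: Z = 1/(jωC) = -j/(ω·C) = 0 - j6.001e+05 Ω
  Z2: Z = jωL = j·936.2·0.00667 = 0 + j6.244 Ω
  Z3: Z = 1/(jωC) = -j/(ω·C) = 0 - j2273 Ω
Step 3 — With the output port shorted to ground, the output series arm Z2 runs from the junction to ground; the shunt arm Z3 also runs from the junction to ground. They appear in parallel: Z3 || Z2 = 0 + j6.262 Ω.
Step 4 — Series with input arm Z1: Z_in = Z1 + (Z3 || Z2) = 0 - j6.001e+05 Ω = 6.001e+05∠-90.0° Ω.
Step 5 — Source phasor: V = 6.41∠45.0° V = 4.533 + j4.533 V.
Step 6 — Current: I = V / Z = -7.553e-06 + j7.553e-06 A = 1.068e-05∠135.0° A.
Step 7 — Complex power: S = V·I* = 0 - j6.847e-05 VA.
Step 8 — Real power: P = Re(S) = 0 W.
Step 9 — Reactive power: Q = Im(S) = -6.847e-05 VAR.
Step 10 — Apparent power: |S| = 6.847e-05 VA.
Step 11 — Power factor: PF = P/|S| = 0 (leading).

(a) P = 0 W  (b) Q = -6.847e-05 VAR  (c) S = 6.847e-05 VA  (d) PF = 0 (leading)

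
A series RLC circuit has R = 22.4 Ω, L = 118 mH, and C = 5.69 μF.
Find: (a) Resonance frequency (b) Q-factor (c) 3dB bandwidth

Step 1 — Resonance: ω₀ = 1/√(LC) = 1/√(0.118·5.69e-06) = 1220 rad/s.
Step 2 — f₀ = ω₀/(2π) = 194.2 Hz.
Step 3 — Series Q: Q = ω₀L/R = 1220·0.118/22.4 = 6.429.
Step 4 — Bandwidth: Δω = ω₀/Q = 189.8 rad/s; BW = Δω/(2π) = 30.21 Hz.

(a) f₀ = 194.2 Hz  (b) Q = 6.429  (c) BW = 30.21 Hz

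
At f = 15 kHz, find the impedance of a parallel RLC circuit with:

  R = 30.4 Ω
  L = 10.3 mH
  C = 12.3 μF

Step 1 — Angular frequency: ω = 2π·f = 2π·1.5e+04 = 9.425e+04 rad/s.
Step 2 — Component impedances:
  R: Z = R = 30.4 Ω
  L: Z = jωL = j·9.425e+04·0.0103 = 0 + j970.8 Ω
  C: Z = 1/(jωC) = -j/(ω·C) = 0 - j0.8626 Ω
Step 3 — Parallel combination: 1/Z_total = 1/R + 1/L + 1/C; Z_total = 0.0245 - j0.8627 Ω = 0.863∠-88.4° Ω.

Z = 0.0245 - j0.8627 Ω = 0.863∠-88.4° Ω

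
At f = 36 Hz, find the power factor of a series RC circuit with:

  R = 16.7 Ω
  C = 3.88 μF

Step 1 — Angular frequency: ω = 2π·f = 2π·36 = 226.2 rad/s.
Step 2 — Component impedances:
  R: Z = R = 16.7 Ω
  C: Z = 1/(jωC) = -j/(ω·C) = 0 - j1139 Ω
Step 3 — Series combination: Z_total = R + C = 16.7 - j1139 Ω = 1140∠-89.2° Ω.
Step 4 — Power factor: PF = cos(φ) = Re(Z)/|Z| = 16.7/1140 = 0.01465.
Step 5 — Type: Im(Z) = -1139 ⇒ leading (phase φ = -89.2°).

PF = 0.01465 (leading, φ = -89.2°)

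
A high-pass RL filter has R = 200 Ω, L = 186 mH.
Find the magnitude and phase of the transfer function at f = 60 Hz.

Step 1 — Angular frequency: ω = 2π·60 = 377 rad/s.
Step 2 — Transfer function: H(jω) = jωL/(R + jωL).
Step 3 — Numerator jωL = j·70.12; denominator R + jωL = 200 + j70.12.
Step 4 — H = 0.1095 + j0.3122.
Step 5 — Magnitude: |H| = 0.3309 (-9.6 dB); phase: φ = 70.7°.

|H| = 0.3309 (-9.6 dB), φ = 70.7°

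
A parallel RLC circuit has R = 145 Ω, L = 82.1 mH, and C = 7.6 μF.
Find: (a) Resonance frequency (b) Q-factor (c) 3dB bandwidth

Step 1 — Resonance: ω₀ = 1/√(LC) = 1/√(0.0821·7.6e-06) = 1266 rad/s.
Step 2 — f₀ = ω₀/(2π) = 201.5 Hz.
Step 3 — Parallel Q: Q = R/(ω₀L) = 145/(1266·0.0821) = 1.395.
Step 4 — Bandwidth: Δω = ω₀/Q = 907.4 rad/s; BW = Δω/(2π) = 144.4 Hz.

(a) f₀ = 201.5 Hz  (b) Q = 1.395  (c) BW = 144.4 Hz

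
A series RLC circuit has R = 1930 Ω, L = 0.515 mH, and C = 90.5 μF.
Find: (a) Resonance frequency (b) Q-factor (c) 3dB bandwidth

Step 1 — Resonance condition Im(Z)=0 gives ω₀ = 1/√(LC).
Step 2 — ω₀ = 1/√(0.000515·9.05e-05) = 4632 rad/s.
Step 3 — f₀ = ω₀/(2π) = 737.2 Hz.
Step 4 — Series Q: Q = ω₀L/R = 4632·0.000515/1930 = 0.001236.
Step 5 — 3dB bandwidth: Δω = ω₀/Q = 3.748e+06 rad/s; BW = Δω/(2π) = 5.964e+05 Hz.

(a) f₀ = 737.2 Hz  (b) Q = 0.001236  (c) BW = 5.964e+05 Hz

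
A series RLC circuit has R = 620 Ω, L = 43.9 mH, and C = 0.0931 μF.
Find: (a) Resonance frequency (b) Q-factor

Step 1 — Resonance condition Im(Z)=0 gives ω₀ = 1/√(LC).
Step 2 — ω₀ = 1/√(0.0439·9.31e-08) = 1.564e+04 rad/s.
Step 3 — f₀ = ω₀/(2π) = 2490 Hz.
Step 4 — Series Q: Q = ω₀L/R = 1.564e+04·0.0439/620 = 1.108.

(a) f₀ = 2490 Hz  (b) Q = 1.108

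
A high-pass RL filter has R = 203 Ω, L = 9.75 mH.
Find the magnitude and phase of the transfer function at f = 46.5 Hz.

Step 1 — Angular frequency: ω = 2π·46.5 = 292.2 rad/s.
Step 2 — Transfer function: H(jω) = jωL/(R + jωL).
Step 3 — Numerator jωL = j·2.849; denominator R + jωL = 203 + j2.849.
Step 4 — H = 0.0001969 + j0.01403.
Step 5 — Magnitude: |H| = 0.01403 (-37.1 dB); phase: φ = 89.2°.

|H| = 0.01403 (-37.1 dB), φ = 89.2°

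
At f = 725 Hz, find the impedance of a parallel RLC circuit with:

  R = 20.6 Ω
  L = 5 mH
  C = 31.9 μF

Step 1 — Angular frequency: ω = 2π·f = 2π·725 = 4555 rad/s.
Step 2 — Component impedances:
  R: Z = R = 20.6 Ω
  L: Z = jωL = j·4555·0.005 = 0 + j22.78 Ω
  C: Z = 1/(jωC) = -j/(ω·C) = 0 - j6.882 Ω
Step 3 — Parallel combination: 1/Z_total = 1/R + 1/L + 1/C; Z_total = 3.84 - j8.023 Ω = 8.894∠-64.4° Ω.

Z = 3.84 - j8.023 Ω = 8.894∠-64.4° Ω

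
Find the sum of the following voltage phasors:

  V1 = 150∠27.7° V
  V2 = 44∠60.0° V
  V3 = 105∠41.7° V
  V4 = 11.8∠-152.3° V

Step 1 — Convert each phasor to rectangular form:
  V1 = 150·(cos(27.7°) + j·sin(27.7°)) = 132.8 + j69.73 V
  V2 = 44·(cos(60.0°) + j·sin(60.0°)) = 22 + j38.11 V
  V3 = 105·(cos(41.7°) + j·sin(41.7°)) = 78.4 + j69.85 V
  V4 = 11.8·(cos(-152.3°) + j·sin(-152.3°)) = -10.45 - j5.485 V
Step 2 — Sum components: V_total = 222.8 + j172.2 V.
Step 3 — Convert to polar: |V_total| = 281.6 V, ∠V_total = 37.7°.

V_total = 281.6∠37.7° V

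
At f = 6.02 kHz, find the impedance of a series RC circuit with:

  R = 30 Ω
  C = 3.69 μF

Step 1 — Angular frequency: ω = 2π·f = 2π·6020 = 3.782e+04 rad/s.
Step 2 — Component impedances:
  R: Z = R = 30 Ω
  C: Z = 1/(jωC) = -j/(ω·C) = 0 - j7.165 Ω
Step 3 — Series combination: Z_total = R + C = 30 - j7.165 Ω = 30.84∠-13.4° Ω.

Z = 30 - j7.165 Ω = 30.84∠-13.4° Ω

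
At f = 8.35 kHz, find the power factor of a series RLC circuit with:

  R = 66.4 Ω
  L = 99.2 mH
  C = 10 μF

Step 1 — Angular frequency: ω = 2π·f = 2π·8350 = 5.246e+04 rad/s.
Step 2 — Component impedances:
  R: Z = R = 66.4 Ω
  L: Z = jωL = j·5.246e+04·0.0992 = 0 + j5204 Ω
  C: Z = 1/(jωC) = -j/(ω·C) = 0 - j1.906 Ω
Step 3 — Series combination: Z_total = R + L + C = 66.4 + j5203 Ω = 5203∠89.3° Ω.
Step 4 — Power factor: PF = cos(φ) = Re(Z)/|Z| = 66.4/5203 = 0.01276.
Step 5 — Type: Im(Z) = 5203 ⇒ lagging (phase φ = 89.3°).

PF = 0.01276 (lagging, φ = 89.3°)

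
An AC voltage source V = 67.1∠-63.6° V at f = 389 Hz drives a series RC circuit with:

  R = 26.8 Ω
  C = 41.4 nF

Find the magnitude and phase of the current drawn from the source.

Step 1 — Angular frequency: ω = 2π·f = 2π·389 = 2444 rad/s.
Step 2 — Component impedances:
  R: Z = R = 26.8 Ω
  C: Z = 1/(jωC) = -j/(ω·C) = 0 - j9883 Ω
Step 3 — Series combination: Z_total = R + C = 26.8 - j9883 Ω = 9883∠-89.8° Ω.
Step 4 — Source phasor: V = 67.1∠-63.6° V = 29.84 - j60.1 V.
Step 5 — Ohm's law: I = V / Z_total = (29.84 - j60.1) / (26.8 - j9883) = 0.00609 + j0.003002 A.
Step 6 — Convert to polar: |I| = 0.00679 A, ∠I = 26.2°.

I = 0.00679∠26.2° A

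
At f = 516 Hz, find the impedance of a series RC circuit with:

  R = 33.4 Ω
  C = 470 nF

Step 1 — Angular frequency: ω = 2π·f = 2π·516 = 3242 rad/s.
Step 2 — Component impedances:
  R: Z = R = 33.4 Ω
  C: Z = 1/(jωC) = -j/(ω·C) = 0 - j656.3 Ω
Step 3 — Series combination: Z_total = R + C = 33.4 - j656.3 Ω = 657.1∠-87.1° Ω.

Z = 33.4 - j656.3 Ω = 657.1∠-87.1° Ω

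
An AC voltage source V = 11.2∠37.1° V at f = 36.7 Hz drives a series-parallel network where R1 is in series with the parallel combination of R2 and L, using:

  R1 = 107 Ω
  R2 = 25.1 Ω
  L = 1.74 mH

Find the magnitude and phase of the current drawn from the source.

Step 1 — Angular frequency: ω = 2π·f = 2π·36.7 = 230.6 rad/s.
Step 2 — Component impedances:
  R1: Z = R = 107 Ω
  R2: Z = R = 25.1 Ω
  L: Z = jωL = j·230.6·0.00174 = 0 + j0.4012 Ω
Step 3 — Parallel branch: R2 || L = 1/(1/R2 + 1/L) = 0.006412 + j0.4011 Ω.
Step 4 — Series with R1: Z_total = R1 + (R2 || L) = 107 + j0.4011 Ω = 107∠0.2° Ω.
Step 5 — Source phasor: V = 11.2∠37.1° V = 8.933 + j6.756 V.
Step 6 — Ohm's law: I = V / Z_total = (8.933 + j6.756) / (107 + j0.4011) = 0.08372 + j0.06282 A.
Step 7 — Convert to polar: |I| = 0.1047 A, ∠I = 36.9°.

I = 0.1047∠36.9° A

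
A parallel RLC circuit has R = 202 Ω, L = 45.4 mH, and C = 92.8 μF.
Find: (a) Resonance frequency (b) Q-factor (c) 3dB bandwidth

Step 1 — Resonance: ω₀ = 1/√(LC) = 1/√(0.0454·9.28e-05) = 487.2 rad/s.
Step 2 — f₀ = ω₀/(2π) = 77.54 Hz.
Step 3 — Parallel Q: Q = R/(ω₀L) = 202/(487.2·0.0454) = 9.133.
Step 4 — Bandwidth: Δω = ω₀/Q = 53.35 rad/s; BW = Δω/(2π) = 8.49 Hz.

(a) f₀ = 77.54 Hz  (b) Q = 9.133  (c) BW = 8.49 Hz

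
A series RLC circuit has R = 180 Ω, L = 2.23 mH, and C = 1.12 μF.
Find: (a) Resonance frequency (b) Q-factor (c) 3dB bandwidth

Step 1 — Resonance: ω₀ = 1/√(LC) = 1/√(0.00223·1.12e-06) = 2.001e+04 rad/s.
Step 2 — f₀ = ω₀/(2π) = 3185 Hz.
Step 3 — Series Q: Q = ω₀L/R = 2.001e+04·0.00223/180 = 0.2479.
Step 4 — Bandwidth: Δω = ω₀/Q = 8.072e+04 rad/s; BW = Δω/(2π) = 1.285e+04 Hz.

(a) f₀ = 3185 Hz  (b) Q = 0.2479  (c) BW = 1.285e+04 Hz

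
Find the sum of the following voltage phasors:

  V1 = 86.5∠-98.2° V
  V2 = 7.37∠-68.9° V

Step 1 — Convert each phasor to rectangular form:
  V1 = 86.5·(cos(-98.2°) + j·sin(-98.2°)) = -12.34 - j85.62 V
  V2 = 7.37·(cos(-68.9°) + j·sin(-68.9°)) = 2.653 - j6.876 V
Step 2 — Sum components: V_total = -9.684 - j92.49 V.
Step 3 — Convert to polar: |V_total| = 93 V, ∠V_total = -96.0°.

V_total = 93∠-96.0° V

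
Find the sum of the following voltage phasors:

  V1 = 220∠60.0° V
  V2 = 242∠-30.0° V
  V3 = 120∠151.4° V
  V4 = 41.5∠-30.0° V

Step 1 — Convert each phasor to rectangular form:
  V1 = 220·(cos(60.0°) + j·sin(60.0°)) = 110 + j190.5 V
  V2 = 242·(cos(-30.0°) + j·sin(-30.0°)) = 209.6 - j121 V
  V3 = 120·(cos(151.4°) + j·sin(151.4°)) = -105.4 + j57.44 V
  V4 = 41.5·(cos(-30.0°) + j·sin(-30.0°)) = 35.94 - j20.75 V
Step 2 — Sum components: V_total = 250.2 + j106.2 V.
Step 3 — Convert to polar: |V_total| = 271.8 V, ∠V_total = 23.0°.

V_total = 271.8∠23.0° V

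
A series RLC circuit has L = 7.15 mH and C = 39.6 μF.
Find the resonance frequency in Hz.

Step 1 — Resonance condition Im(Z)=0 gives ω₀ = 1/√(LC).
Step 2 — ω₀ = 1/√(0.00715·3.96e-05) = 1879 rad/s.
Step 3 — f₀ = ω₀/(2π) = 299.1 Hz.

f₀ = 299.1 Hz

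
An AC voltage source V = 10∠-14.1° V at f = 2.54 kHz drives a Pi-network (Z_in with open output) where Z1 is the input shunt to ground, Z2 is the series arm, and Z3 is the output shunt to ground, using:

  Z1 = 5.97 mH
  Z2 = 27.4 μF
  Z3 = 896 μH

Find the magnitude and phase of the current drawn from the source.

Step 1 — Angular frequency: ω = 2π·f = 2π·2540 = 1.596e+04 rad/s.
Step 2 — Component impedances:
  Z1: Z = jωL = j·1.596e+04·0.00597 = 0 + j95.28 Ω
  Z2: Z = 1/(jωC) = -j/(ω·C) = 0 - j2.287 Ω
  Z3: Z = jωL = j·1.596e+04·0.000896 = 0 + j14.3 Ω
Step 3 — With open output, the series arm Z2 and the output shunt Z3 appear in series to ground: Z2 + Z3 = 0 + j12.01 Ω.
Step 4 — Parallel with input shunt Z1: Z_in = Z1 || (Z2 + Z3) = 0 + j10.67 Ω = 10.67∠90.0° Ω.
Step 5 — Source phasor: V = 10∠-14.1° V = 9.699 - j2.436 V.
Step 6 — Ohm's law: I = V / Z_total = (9.699 - j2.436) / (0 + j10.67) = -0.2284 - j0.9092 A.
Step 7 — Convert to polar: |I| = 0.9374 A, ∠I = -104.1°.

I = 0.9374∠-104.1° A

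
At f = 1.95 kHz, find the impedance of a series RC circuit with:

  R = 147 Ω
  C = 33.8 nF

Step 1 — Angular frequency: ω = 2π·f = 2π·1950 = 1.225e+04 rad/s.
Step 2 — Component impedances:
  R: Z = R = 147 Ω
  C: Z = 1/(jωC) = -j/(ω·C) = 0 - j2415 Ω
Step 3 — Series combination: Z_total = R + C = 147 - j2415 Ω = 2419∠-86.5° Ω.

Z = 147 - j2415 Ω = 2419∠-86.5° Ω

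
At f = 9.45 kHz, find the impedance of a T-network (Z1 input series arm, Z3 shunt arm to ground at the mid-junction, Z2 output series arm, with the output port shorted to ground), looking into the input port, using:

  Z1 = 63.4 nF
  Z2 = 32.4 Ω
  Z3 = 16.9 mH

Step 1 — Angular frequency: ω = 2π·f = 2π·9450 = 5.938e+04 rad/s.
Step 2 — Component impedances:
  Z1: Z = 1/(jωC) = -j/(ω·C) = 0 - j265.6 Ω
  Z2: Z = R = 32.4 Ω
  Z3: Z = jωL = j·5.938e+04·0.0169 = 0 + j1003 Ω
Step 3 — With the output port shorted to ground, the output series arm Z2 runs from the junction to ground; the shunt arm Z3 also runs from the junction to ground. They appear in parallel: Z3 || Z2 = 32.37 + j1.045 Ω.
Step 4 — Series with input arm Z1: Z_in = Z1 + (Z3 || Z2) = 32.37 - j264.6 Ω = 266.6∠-83.0° Ω.

Z = 32.37 - j264.6 Ω = 266.6∠-83.0° Ω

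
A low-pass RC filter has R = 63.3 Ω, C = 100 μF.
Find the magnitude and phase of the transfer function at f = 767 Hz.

Step 1 — Angular frequency: ω = 2π·767 = 4819 rad/s.
Step 2 — Transfer function: H(jω) = 1/(1 + jωRC).
Step 3 — Denominator: 1 + jωRC = 1 + j·4819·63.3·0.0001 = 1 + j30.51.
Step 4 — H = 0.001073 - j0.03275.
Step 5 — Magnitude: |H| = 0.03276 (-29.7 dB); phase: φ = -88.1°.

|H| = 0.03276 (-29.7 dB), φ = -88.1°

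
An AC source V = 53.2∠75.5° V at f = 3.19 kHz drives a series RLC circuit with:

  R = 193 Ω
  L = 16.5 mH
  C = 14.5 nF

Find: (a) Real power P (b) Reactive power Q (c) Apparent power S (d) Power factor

Step 1 — Angular frequency: ω = 2π·f = 2π·3190 = 2.004e+04 rad/s.
Step 2 — Component impedances:
  R: Z = R = 193 Ω
  L: Z = jωL = j·2.004e+04·0.0165 = 0 + j330.7 Ω
  C: Z = 1/(jωC) = -j/(ω·C) = 0 - j3441 Ω
Step 3 — Series combination: Z_total = R + L + C = 193 - j3110 Ω = 3116∠-86.4° Ω.
Step 4 — Source phasor: V = 53.2∠75.5° V = 13.32 + j51.51 V.
Step 5 — Current: I = V / Z = -0.01623 + j0.00529 A = 0.01707∠161.9° A.
Step 6 — Complex power: S = V·I* = 0.05626 - j0.9065 VA.
Step 7 — Real power: P = Re(S) = 0.05626 W.
Step 8 — Reactive power: Q = Im(S) = -0.9065 VAR.
Step 9 — Apparent power: |S| = 0.9083 VA.
Step 10 — Power factor: PF = P/|S| = 0.06194 (leading).

(a) P = 0.05626 W  (b) Q = -0.9065 VAR  (c) S = 0.9083 VA  (d) PF = 0.06194 (leading)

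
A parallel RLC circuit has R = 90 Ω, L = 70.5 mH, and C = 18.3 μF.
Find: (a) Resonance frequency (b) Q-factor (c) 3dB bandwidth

Step 1 — Resonance: ω₀ = 1/√(LC) = 1/√(0.0705·1.83e-05) = 880.4 rad/s.
Step 2 — f₀ = ω₀/(2π) = 140.1 Hz.
Step 3 — Parallel Q: Q = R/(ω₀L) = 90/(880.4·0.0705) = 1.45.
Step 4 — Bandwidth: Δω = ω₀/Q = 607.2 rad/s; BW = Δω/(2π) = 96.63 Hz.

(a) f₀ = 140.1 Hz  (b) Q = 1.45  (c) BW = 96.63 Hz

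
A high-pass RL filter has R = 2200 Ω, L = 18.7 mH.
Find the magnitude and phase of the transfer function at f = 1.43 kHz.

Step 1 — Angular frequency: ω = 2π·1430 = 8985 rad/s.
Step 2 — Transfer function: H(jω) = jωL/(R + jωL).
Step 3 — Numerator jωL = j·168; denominator R + jωL = 2200 + j168.
Step 4 — H = 0.005799 + j0.07593.
Step 5 — Magnitude: |H| = 0.07615 (-22.4 dB); phase: φ = 85.6°.

|H| = 0.07615 (-22.4 dB), φ = 85.6°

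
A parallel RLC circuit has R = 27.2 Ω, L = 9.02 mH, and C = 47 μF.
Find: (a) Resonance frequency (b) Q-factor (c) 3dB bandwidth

Step 1 — Resonance: ω₀ = 1/√(LC) = 1/√(0.00902·4.7e-05) = 1536 rad/s.
Step 2 — f₀ = ω₀/(2π) = 244.4 Hz.
Step 3 — Parallel Q: Q = R/(ω₀L) = 27.2/(1536·0.00902) = 1.963.
Step 4 — Bandwidth: Δω = ω₀/Q = 782.2 rad/s; BW = Δω/(2π) = 124.5 Hz.

(a) f₀ = 244.4 Hz  (b) Q = 1.963  (c) BW = 124.5 Hz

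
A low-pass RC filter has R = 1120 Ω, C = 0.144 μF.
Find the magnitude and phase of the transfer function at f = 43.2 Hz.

Step 1 — Angular frequency: ω = 2π·43.2 = 271.4 rad/s.
Step 2 — Transfer function: H(jω) = 1/(1 + jωRC).
Step 3 — Denominator: 1 + jωRC = 1 + j·271.4·1120·1.44e-07 = 1 + j0.04378.
Step 4 — H = 0.9981 - j0.04369.
Step 5 — Magnitude: |H| = 0.999 (-0.0 dB); phase: φ = -2.5°.

|H| = 0.999 (-0.0 dB), φ = -2.5°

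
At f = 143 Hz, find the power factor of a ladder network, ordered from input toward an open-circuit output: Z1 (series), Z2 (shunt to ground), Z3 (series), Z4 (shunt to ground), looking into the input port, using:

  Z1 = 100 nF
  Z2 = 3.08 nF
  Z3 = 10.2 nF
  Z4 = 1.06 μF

Step 1 — Angular frequency: ω = 2π·f = 2π·143 = 898.5 rad/s.
Step 2 — Component impedances:
  Z1: Z = 1/(jωC) = -j/(ω·C) = 0 - j1.113e+04 Ω
  Z2: Z = 1/(jωC) = -j/(ω·C) = 0 - j3.614e+05 Ω
  Z3: Z = 1/(jωC) = -j/(ω·C) = 0 - j1.091e+05 Ω
  Z4: Z = 1/(jωC) = -j/(ω·C) = 0 - j1050 Ω
Step 3 — Ladder network (open output): work backward from the far end, alternating series and parallel combinations. Z_in = 0 - j9.556e+04 Ω = 9.556e+04∠-90.0° Ω.
Step 4 — Power factor: PF = cos(φ) = Re(Z)/|Z| = 0/9.556e+04 = 0.
Step 5 — Type: Im(Z) = -9.556e+04 ⇒ leading (phase φ = -90.0°).

PF = 0 (leading, φ = -90.0°)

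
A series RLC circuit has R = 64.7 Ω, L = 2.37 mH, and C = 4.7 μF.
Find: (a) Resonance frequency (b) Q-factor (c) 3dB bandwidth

Step 1 — Resonance condition Im(Z)=0 gives ω₀ = 1/√(LC).
Step 2 — ω₀ = 1/√(0.00237·4.7e-06) = 9475 rad/s.
Step 3 — f₀ = ω₀/(2π) = 1508 Hz.
Step 4 — Series Q: Q = ω₀L/R = 9475·0.00237/64.7 = 0.3471.
Step 5 — 3dB bandwidth: Δω = ω₀/Q = 2.73e+04 rad/s; BW = Δω/(2π) = 4345 Hz.

(a) f₀ = 1508 Hz  (b) Q = 0.3471  (c) BW = 4345 Hz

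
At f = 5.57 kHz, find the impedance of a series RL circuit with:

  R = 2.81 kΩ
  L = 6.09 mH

Step 1 — Angular frequency: ω = 2π·f = 2π·5570 = 3.5e+04 rad/s.
Step 2 — Component impedances:
  R: Z = R = 2810 Ω
  L: Z = jωL = j·3.5e+04·0.00609 = 0 + j213.1 Ω
Step 3 — Series combination: Z_total = R + L = 2810 + j213.1 Ω = 2818∠4.3° Ω.

Z = 2810 + j213.1 Ω = 2818∠4.3° Ω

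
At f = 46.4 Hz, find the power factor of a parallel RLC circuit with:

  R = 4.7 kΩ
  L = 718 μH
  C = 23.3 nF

Step 1 — Angular frequency: ω = 2π·f = 2π·46.4 = 291.5 rad/s.
Step 2 — Component impedances:
  R: Z = R = 4700 Ω
  L: Z = jωL = j·291.5·0.000718 = 0 + j0.2093 Ω
  C: Z = 1/(jωC) = -j/(ω·C) = 0 - j1.472e+05 Ω
Step 3 — Parallel combination: 1/Z_total = 1/R + 1/L + 1/C; Z_total = 9.323e-06 + j0.2093 Ω = 0.2093∠90.0° Ω.
Step 4 — Power factor: PF = cos(φ) = Re(Z)/|Z| = 9.323e-06/0.2093 = 4.454e-05.
Step 5 — Type: Im(Z) = 0.2093 ⇒ lagging (phase φ = 90.0°).

PF = 4.454e-05 (lagging, φ = 90.0°)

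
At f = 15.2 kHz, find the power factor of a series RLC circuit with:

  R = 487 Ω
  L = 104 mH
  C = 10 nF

Step 1 — Angular frequency: ω = 2π·f = 2π·1.52e+04 = 9.55e+04 rad/s.
Step 2 — Component impedances:
  R: Z = R = 487 Ω
  L: Z = jωL = j·9.55e+04·0.104 = 0 + j9932 Ω
  C: Z = 1/(jωC) = -j/(ω·C) = 0 - j1047 Ω
Step 3 — Series combination: Z_total = R + L + C = 487 + j8885 Ω = 8899∠86.9° Ω.
Step 4 — Power factor: PF = cos(φ) = Re(Z)/|Z| = 487/8899 = 0.05473.
Step 5 — Type: Im(Z) = 8885 ⇒ lagging (phase φ = 86.9°).

PF = 0.05473 (lagging, φ = 86.9°)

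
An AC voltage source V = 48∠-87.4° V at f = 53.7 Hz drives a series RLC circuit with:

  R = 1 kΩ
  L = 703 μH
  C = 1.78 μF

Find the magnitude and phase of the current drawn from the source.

Step 1 — Angular frequency: ω = 2π·f = 2π·53.7 = 337.4 rad/s.
Step 2 — Component impedances:
  R: Z = R = 1000 Ω
  L: Z = jωL = j·337.4·0.000703 = 0 + j0.2372 Ω
  C: Z = 1/(jωC) = -j/(ω·C) = 0 - j1665 Ω
Step 3 — Series combination: Z_total = R + L + C = 1000 - j1665 Ω = 1942∠-59.0° Ω.
Step 4 — Source phasor: V = 48∠-87.4° V = 2.177 - j47.95 V.
Step 5 — Ohm's law: I = V / Z_total = (2.177 - j47.95) / (1000 - j1665) = 0.02174 - j0.01175 A.
Step 6 — Convert to polar: |I| = 0.02472 A, ∠I = -28.4°.

I = 0.02472∠-28.4° A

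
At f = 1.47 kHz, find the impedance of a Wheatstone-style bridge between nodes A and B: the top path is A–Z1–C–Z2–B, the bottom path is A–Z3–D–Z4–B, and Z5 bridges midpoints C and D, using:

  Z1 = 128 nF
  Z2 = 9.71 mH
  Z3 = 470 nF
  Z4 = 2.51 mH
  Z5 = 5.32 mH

Step 1 — Angular frequency: ω = 2π·f = 2π·1470 = 9236 rad/s.
Step 2 — Component impedances:
  Z1: Z = 1/(jωC) = -j/(ω·C) = 0 - j845.8 Ω
  Z2: Z = jωL = j·9236·0.00971 = 0 + j89.68 Ω
  Z3: Z = 1/(jωC) = -j/(ω·C) = 0 - j230.4 Ω
  Z4: Z = jωL = j·9236·0.00251 = 0 + j23.18 Ω
  Z5: Z = jωL = j·9236·0.00532 = 0 + j49.14 Ω
Step 3 — Bridge requires nodal analysis (the Z5 bridge couples midpoints C and D, so the two paths cannot be reduced to a simple series/parallel combination). Setting node B to ground and injecting 1 A at node A, the 3-node admittance system at A, C, D solves to V_A = Z_AB = 0 - j162.6 Ω = 162.6∠-90.0° Ω.

Z = 0 - j162.6 Ω = 162.6∠-90.0° Ω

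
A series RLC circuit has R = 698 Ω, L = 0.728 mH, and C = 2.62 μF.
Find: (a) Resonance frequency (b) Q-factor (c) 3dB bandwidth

Step 1 — Resonance: ω₀ = 1/√(LC) = 1/√(0.000728·2.62e-06) = 2.29e+04 rad/s.
Step 2 — f₀ = ω₀/(2π) = 3644 Hz.
Step 3 — Series Q: Q = ω₀L/R = 2.29e+04·0.000728/698 = 0.02388.
Step 4 — Bandwidth: Δω = ω₀/Q = 9.588e+05 rad/s; BW = Δω/(2π) = 1.526e+05 Hz.

(a) f₀ = 3644 Hz  (b) Q = 0.02388  (c) BW = 1.526e+05 Hz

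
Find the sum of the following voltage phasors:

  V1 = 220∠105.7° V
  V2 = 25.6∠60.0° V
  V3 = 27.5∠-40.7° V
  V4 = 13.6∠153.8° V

Step 1 — Convert each phasor to rectangular form:
  V1 = 220·(cos(105.7°) + j·sin(105.7°)) = -59.53 + j211.8 V
  V2 = 25.6·(cos(60.0°) + j·sin(60.0°)) = 12.8 + j22.17 V
  V3 = 27.5·(cos(-40.7°) + j·sin(-40.7°)) = 20.85 - j17.93 V
  V4 = 13.6·(cos(153.8°) + j·sin(153.8°)) = -12.2 + j6.004 V
Step 2 — Sum components: V_total = -38.09 + j222 V.
Step 3 — Convert to polar: |V_total| = 225.3 V, ∠V_total = 99.7°.

V_total = 225.3∠99.7° V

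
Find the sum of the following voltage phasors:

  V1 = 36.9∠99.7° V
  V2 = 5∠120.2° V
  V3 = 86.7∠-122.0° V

Step 1 — Convert each phasor to rectangular form:
  V1 = 36.9·(cos(99.7°) + j·sin(99.7°)) = -6.217 + j36.37 V
  V2 = 5·(cos(120.2°) + j·sin(120.2°)) = -2.515 + j4.321 V
  V3 = 86.7·(cos(-122.0°) + j·sin(-122.0°)) = -45.94 - j73.53 V
Step 2 — Sum components: V_total = -54.68 - j32.83 V.
Step 3 — Convert to polar: |V_total| = 63.78 V, ∠V_total = -149.0°.

V_total = 63.78∠-149.0° V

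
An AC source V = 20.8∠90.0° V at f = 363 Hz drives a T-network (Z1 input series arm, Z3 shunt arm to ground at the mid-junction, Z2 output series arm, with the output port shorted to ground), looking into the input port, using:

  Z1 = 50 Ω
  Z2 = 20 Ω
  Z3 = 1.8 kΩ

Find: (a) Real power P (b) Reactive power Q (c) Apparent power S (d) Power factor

Step 1 — Angular frequency: ω = 2π·f = 2π·363 = 2281 rad/s.
Step 2 — Component impedances:
  Z1: Z = R = 50 Ω
  Z2: Z = R = 20 Ω
  Z3: Z = R = 1800 Ω
Step 3 — With the output port shorted to ground, the output series arm Z2 runs from the junction to ground; the shunt arm Z3 also runs from the junction to ground. They appear in parallel: Z3 || Z2 = 19.78 Ω.
Step 4 — Series with input arm Z1: Z_in = Z1 + (Z3 || Z2) = 69.78 Ω = 69.78∠0.0° Ω.
Step 5 — Source phasor: V = 20.8∠90.0° V = 0 + j20.8 V.
Step 6 — Current: I = V / Z = 0 + j0.2981 A = 0.2981∠90.0° A.
Step 7 — Complex power: S = V·I* = 6.2 VA.
Step 8 — Real power: P = Re(S) = 6.2 W.
Step 9 — Reactive power: Q = Im(S) = 0 VAR.
Step 10 — Apparent power: |S| = 6.2 VA.
Step 11 — Power factor: PF = P/|S| = 1 (unity).

(a) P = 6.2 W  (b) Q = 0 VAR  (c) S = 6.2 VA  (d) PF = 1 (unity)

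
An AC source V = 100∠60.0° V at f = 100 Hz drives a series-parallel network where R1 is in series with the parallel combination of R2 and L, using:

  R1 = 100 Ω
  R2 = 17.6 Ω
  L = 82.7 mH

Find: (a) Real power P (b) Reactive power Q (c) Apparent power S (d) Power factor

Step 1 — Angular frequency: ω = 2π·f = 2π·100 = 628.3 rad/s.
Step 2 — Component impedances:
  R1: Z = R = 100 Ω
  R2: Z = R = 17.6 Ω
  L: Z = jωL = j·628.3·0.0827 = 0 + j51.96 Ω
Step 3 — Parallel branch: R2 || L = 1/(1/R2 + 1/L) = 15.79 + j5.348 Ω.
Step 4 — Series with R1: Z_total = R1 + (R2 || L) = 115.8 + j5.348 Ω = 115.9∠2.6° Ω.
Step 5 — Source phasor: V = 100∠60.0° V = 50 + j86.6 V.
Step 6 — Current: I = V / Z = 0.4654 + j0.7264 A = 0.8627∠57.4° A.
Step 7 — Complex power: S = V·I* = 86.18 + j3.98 VA.
Step 8 — Real power: P = Re(S) = 86.18 W.
Step 9 — Reactive power: Q = Im(S) = 3.98 VAR.
Step 10 — Apparent power: |S| = 86.27 VA.
Step 11 — Power factor: PF = P/|S| = 0.9989 (lagging).

(a) P = 86.18 W  (b) Q = 3.98 VAR  (c) S = 86.27 VA  (d) PF = 0.9989 (lagging)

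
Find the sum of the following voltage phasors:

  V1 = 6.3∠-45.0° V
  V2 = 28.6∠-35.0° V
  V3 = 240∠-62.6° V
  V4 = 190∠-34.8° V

Step 1 — Convert each phasor to rectangular form:
  V1 = 6.3·(cos(-45.0°) + j·sin(-45.0°)) = 4.455 - j4.455 V
  V2 = 28.6·(cos(-35.0°) + j·sin(-35.0°)) = 23.43 - j16.4 V
  V3 = 240·(cos(-62.6°) + j·sin(-62.6°)) = 110.4 - j213.1 V
  V4 = 190·(cos(-34.8°) + j·sin(-34.8°)) = 156 - j108.4 V
Step 2 — Sum components: V_total = 294.3 - j342.4 V.
Step 3 — Convert to polar: |V_total| = 451.5 V, ∠V_total = -49.3°.

V_total = 451.5∠-49.3° V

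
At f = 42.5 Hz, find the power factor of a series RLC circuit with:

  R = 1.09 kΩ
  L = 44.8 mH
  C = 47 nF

Step 1 — Angular frequency: ω = 2π·f = 2π·42.5 = 267 rad/s.
Step 2 — Component impedances:
  R: Z = R = 1090 Ω
  L: Z = jωL = j·267·0.0448 = 0 + j11.96 Ω
  C: Z = 1/(jωC) = -j/(ω·C) = 0 - j7.968e+04 Ω
Step 3 — Series combination: Z_total = R + L + C = 1090 - j7.967e+04 Ω = 7.967e+04∠-89.2° Ω.
Step 4 — Power factor: PF = cos(φ) = Re(Z)/|Z| = 1090/7.967e+04 = 0.01368.
Step 5 — Type: Im(Z) = -7.967e+04 ⇒ leading (phase φ = -89.2°).

PF = 0.01368 (leading, φ = -89.2°)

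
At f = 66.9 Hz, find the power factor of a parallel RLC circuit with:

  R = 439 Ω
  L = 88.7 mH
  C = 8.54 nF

Step 1 — Angular frequency: ω = 2π·f = 2π·66.9 = 420.3 rad/s.
Step 2 — Component impedances:
  R: Z = R = 439 Ω
  L: Z = jωL = j·420.3·0.0887 = 0 + j37.28 Ω
  C: Z = 1/(jωC) = -j/(ω·C) = 0 - j2.786e+05 Ω
Step 3 — Parallel combination: 1/Z_total = 1/R + 1/L + 1/C; Z_total = 3.145 + j37.02 Ω = 37.16∠85.1° Ω.
Step 4 — Power factor: PF = cos(φ) = Re(Z)/|Z| = 3.1448/37.156 = 0.08464.
Step 5 — Type: Im(Z) = 37.02 ⇒ lagging (phase φ = 85.1°).

PF = 0.08464 (lagging, φ = 85.1°)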